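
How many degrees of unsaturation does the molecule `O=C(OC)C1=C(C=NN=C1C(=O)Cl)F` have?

Molecular formula from the SMILES: C7H4ClFN2O3.
DoU = (2C + 2 + N − H − X)/2 = (2·7 + 2 + 2 − 4 − 2)/2 = 12/2 = 6.
(Structurally: 1 ring(s) + 5 π bond(s) = 6.)

6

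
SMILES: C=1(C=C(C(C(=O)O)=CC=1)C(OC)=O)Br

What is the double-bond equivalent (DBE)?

Molecular formula from the SMILES: C9H7BrO4.
DoU = (2C + 2 + N − H − X)/2 = (2·9 + 2 + 0 − 7 − 1)/2 = 12/2 = 6.
(Structurally: 1 ring(s) + 5 π bond(s) = 6.)

6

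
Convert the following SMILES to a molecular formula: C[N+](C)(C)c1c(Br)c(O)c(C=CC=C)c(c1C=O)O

C14H17BrNO3+

Heavy atoms from the SMILES: 1 Br, 14 C, 1 N, 3 O.
Implicit hydrogens by atom environment:
  6 × C (aromatic): no H
  4 × C: 1 H each → 4
  3 × C: 3 H each → 9
  2 × O: 1 H each → 2
  1 × Br: no H
  1 × C: 2 H
  1 × N (charge +1): no H
  1 × O: no H
  Total hydrogens = 17.
Net charge +1.
Molecular formula: C14H17BrNO3+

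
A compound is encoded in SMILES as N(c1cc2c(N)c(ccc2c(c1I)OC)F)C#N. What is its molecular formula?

Heavy atoms from the SMILES: 12 C, 1 F, 1 I, 3 N, 1 O.
Implicit hydrogens by atom environment:
  7 × C (aromatic): no H
  3 × C (aromatic): 1 H each → 3
  1 × C: 3 H
  1 × C: no H
  1 × F: no H
  1 × I: no H
  1 × N: 2 H
  1 × N: 1 H
  1 × N: no H
  1 × O: no H
  Total hydrogens = 9.
Molecular formula: C12H9FIN3O

C12H9FIN3O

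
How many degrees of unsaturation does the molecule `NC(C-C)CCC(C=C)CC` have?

1

Molecular formula from the SMILES: C10H21N.
DoU = (2C + 2 + N − H − X)/2 = (2·10 + 2 + 1 − 21 − 0)/2 = 2/2 = 1.
(Structurally: 0 ring(s) + 1 π bond(s) = 1.)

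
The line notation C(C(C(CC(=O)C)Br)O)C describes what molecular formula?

Heavy atoms from the SMILES: 1 Br, 7 C, 2 O.
Implicit hydrogens by atom environment:
  2 × C: 3 H each → 6
  2 × C: 2 H each → 4
  2 × C: 1 H each → 2
  1 × Br: no H
  1 × C: no H
  1 × O: 1 H
  1 × O: no H
  Total hydrogens = 13.
Molecular formula: C7H13BrO2

C7H13BrO2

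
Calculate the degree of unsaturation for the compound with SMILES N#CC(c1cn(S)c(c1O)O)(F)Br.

Molecular formula from the SMILES: C6H4BrFN2O2S.
DoU = (2C + 2 + N − H − X)/2 = (2·6 + 2 + 2 − 4 − 2)/2 = 10/2 = 5.
(Structurally: 1 ring(s) + 4 π bond(s) = 5.)

5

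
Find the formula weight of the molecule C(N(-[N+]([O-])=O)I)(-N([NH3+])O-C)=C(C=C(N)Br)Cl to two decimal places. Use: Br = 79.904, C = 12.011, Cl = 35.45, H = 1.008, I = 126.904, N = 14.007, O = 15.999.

429.42

Molecular formula: C5H9BrClIN5O3+.
M = 1×79.904 + 5×12.011 + 1×35.45 + 9×1.008 + 1×126.904 + 5×14.007 + 3×15.999 = 429.42 g/mol.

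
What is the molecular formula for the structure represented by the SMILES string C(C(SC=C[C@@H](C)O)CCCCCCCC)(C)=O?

C15H28O2S

Heavy atoms from the SMILES: 15 C, 2 O, 1 S.
Implicit hydrogens by atom environment:
  7 × C: 2 H each → 14
  4 × C: 1 H each → 4
  3 × C: 3 H each → 9
  1 × C: no H
  1 × O: 1 H
  1 × O: no H
  1 × S: no H
  Total hydrogens = 28.
Molecular formula: C15H28O2S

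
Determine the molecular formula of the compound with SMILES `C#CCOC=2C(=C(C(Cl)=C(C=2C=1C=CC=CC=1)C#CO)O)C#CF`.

Heavy atoms from the SMILES: 19 C, 1 Cl, 1 F, 3 O.
Implicit hydrogens by atom environment:
  7 × C (aromatic): no H
  5 × C (aromatic): 1 H each → 5
  5 × C: no H
  2 × O: 1 H each → 2
  1 × C: 2 H
  1 × C: 1 H
  1 × Cl: no H
  1 × F: no H
  1 × O: no H
  Total hydrogens = 10.
Molecular formula: C19H10ClFO3

C19H10ClFO3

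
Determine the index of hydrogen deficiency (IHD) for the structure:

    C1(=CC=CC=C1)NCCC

4

Molecular formula from the SMILES: C9H13N.
DoU = (2C + 2 + N − H − X)/2 = (2·9 + 2 + 1 − 13 − 0)/2 = 8/2 = 4.
(Structurally: 1 ring(s) + 3 π bond(s) = 4.)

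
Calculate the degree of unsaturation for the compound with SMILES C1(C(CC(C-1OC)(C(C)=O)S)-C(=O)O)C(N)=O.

Molecular formula from the SMILES: C10H15NO5S.
DoU = (2C + 2 + N − H − X)/2 = (2·10 + 2 + 1 − 15 − 0)/2 = 8/2 = 4.
(Structurally: 1 ring(s) + 3 π bond(s) = 4.)

4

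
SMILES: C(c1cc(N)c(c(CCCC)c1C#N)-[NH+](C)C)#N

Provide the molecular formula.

C14H19N4+

Heavy atoms from the SMILES: 14 C, 4 N.
Implicit hydrogens by atom environment:
  5 × C (aromatic): no H
  3 × C: 3 H each → 9
  3 × C: 2 H each → 6
  2 × C: no H
  2 × N: no H
  1 × C (aromatic): 1 H
  1 × N: 2 H
  1 × N (charge +1): 1 H
  Total hydrogens = 19.
Net charge +1.
Molecular formula: C14H19N4+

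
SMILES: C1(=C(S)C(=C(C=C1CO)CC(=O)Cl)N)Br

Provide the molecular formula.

C9H9BrClNO2S

Heavy atoms from the SMILES: 1 Br, 9 C, 1 Cl, 1 N, 2 O, 1 S.
Implicit hydrogens by atom environment:
  5 × C (aromatic): no H
  2 × C: 2 H each → 4
  1 × Br: no H
  1 × C (aromatic): 1 H
  1 × C: no H
  1 × Cl: no H
  1 × N: 2 H
  1 × O: 1 H
  1 × O: no H
  1 × S: 1 H
  Total hydrogens = 9.
Molecular formula: C9H9BrClNO2S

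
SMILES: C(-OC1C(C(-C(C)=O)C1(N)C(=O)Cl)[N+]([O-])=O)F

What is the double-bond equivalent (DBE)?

Molecular formula from the SMILES: C8H10ClFN2O5.
DoU = (2C + 2 + N − H − X)/2 = (2·8 + 2 + 2 − 10 − 2)/2 = 8/2 = 4.
(Structurally: 1 ring(s) + 3 π bond(s) = 4.)

4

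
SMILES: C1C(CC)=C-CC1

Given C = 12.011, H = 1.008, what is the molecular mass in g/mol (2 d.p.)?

96.17

Molecular formula: C7H12.
M = 7×12.011 + 12×1.008 = 96.17 g/mol.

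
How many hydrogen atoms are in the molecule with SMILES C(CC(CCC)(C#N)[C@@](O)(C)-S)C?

19

Hydrogens are implicit in SMILES; fill each atom to its normal valence:
  4 × C: 2 H each → 8
  3 × C: 3 H each → 9
  3 × C: no H
  1 × N: no H
  1 × O: 1 H
  1 × S: 1 H
  Total hydrogens = 19.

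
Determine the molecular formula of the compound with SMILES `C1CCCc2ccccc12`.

Heavy atoms from the SMILES: 10 C.
Implicit hydrogens by atom environment:
  4 × C: 2 H each → 8
  4 × C (aromatic): 1 H each → 4
  2 × C (aromatic): no H
  Total hydrogens = 12.
Molecular formula: C10H12

C10H12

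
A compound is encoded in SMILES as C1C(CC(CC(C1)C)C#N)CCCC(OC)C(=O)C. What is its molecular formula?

C16H27NO2

Heavy atoms from the SMILES: 16 C, 1 N, 2 O.
Implicit hydrogens by atom environment:
  7 × C: 2 H each → 14
  4 × C: 1 H each → 4
  3 × C: 3 H each → 9
  2 × C: no H
  2 × O: no H
  1 × N: no H
  Total hydrogens = 27.
Molecular formula: C16H27NO2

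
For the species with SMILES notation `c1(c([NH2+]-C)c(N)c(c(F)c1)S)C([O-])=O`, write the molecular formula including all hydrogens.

C8H9FN2O2S

Heavy atoms from the SMILES: 8 C, 1 F, 2 N, 2 O, 1 S.
Implicit hydrogens by atom environment:
  5 × C (aromatic): no H
  1 × C: 3 H
  1 × C (aromatic): 1 H
  1 × C: no H
  1 × F: no H
  1 × N (charge +1): 2 H
  1 × N: 2 H
  1 × O: no H
  1 × O (charge -1): no H
  1 × S: 1 H
  Total hydrogens = 9.
Molecular formula: C8H9FN2O2S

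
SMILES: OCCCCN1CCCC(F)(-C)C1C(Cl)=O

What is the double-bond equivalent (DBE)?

Molecular formula from the SMILES: C11H19ClFNO2.
DoU = (2C + 2 + N − H − X)/2 = (2·11 + 2 + 1 − 19 − 2)/2 = 4/2 = 2.
(Structurally: 1 ring(s) + 1 π bond(s) = 2.)

2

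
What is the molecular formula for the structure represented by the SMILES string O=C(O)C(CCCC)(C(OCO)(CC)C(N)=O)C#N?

Heavy atoms from the SMILES: 12 C, 2 N, 5 O.
Implicit hydrogens by atom environment:
  5 × C: 2 H each → 10
  5 × C: no H
  3 × O: no H
  2 × C: 3 H each → 6
  2 × O: 1 H each → 2
  1 × N: 2 H
  1 × N: no H
  Total hydrogens = 20.
Molecular formula: C12H20N2O5

C12H20N2O5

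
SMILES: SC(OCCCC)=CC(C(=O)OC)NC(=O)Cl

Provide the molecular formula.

C10H16ClNO4S

Heavy atoms from the SMILES: 10 C, 1 Cl, 1 N, 4 O, 1 S.
Implicit hydrogens by atom environment:
  4 × O: no H
  3 × C: 2 H each → 6
  3 × C: no H
  2 × C: 3 H each → 6
  2 × C: 1 H each → 2
  1 × Cl: no H
  1 × N: 1 H
  1 × S: 1 H
  Total hydrogens = 16.
Molecular formula: C10H16ClNO4S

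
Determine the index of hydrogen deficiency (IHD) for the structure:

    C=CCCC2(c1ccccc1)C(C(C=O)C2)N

Molecular formula from the SMILES: C15H19NO.
DoU = (2C + 2 + N − H − X)/2 = (2·15 + 2 + 1 − 19 − 0)/2 = 14/2 = 7.
(Structurally: 2 ring(s) + 5 π bond(s) = 7.)

7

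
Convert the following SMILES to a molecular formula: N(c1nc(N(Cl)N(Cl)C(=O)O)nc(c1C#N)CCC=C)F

C10H9Cl2FN6O2

Heavy atoms from the SMILES: 10 C, 2 Cl, 1 F, 6 N, 2 O.
Implicit hydrogens by atom environment:
  4 × C (aromatic): no H
  3 × C: 2 H each → 6
  3 × N: no H
  2 × C: no H
  2 × Cl: no H
  2 × N (aromatic): no H
  1 × C: 1 H
  1 × F: no H
  1 × N: 1 H
  1 × O: 1 H
  1 × O: no H
  Total hydrogens = 9.
Molecular formula: C10H9Cl2FN6O2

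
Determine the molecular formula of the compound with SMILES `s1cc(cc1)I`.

C4H3IS

Heavy atoms from the SMILES: 4 C, 1 I, 1 S.
Implicit hydrogens by atom environment:
  3 × C (aromatic): 1 H each → 3
  1 × C (aromatic): no H
  1 × I: no H
  1 × S (aromatic): no H
  Total hydrogens = 3.
Molecular formula: C4H3IS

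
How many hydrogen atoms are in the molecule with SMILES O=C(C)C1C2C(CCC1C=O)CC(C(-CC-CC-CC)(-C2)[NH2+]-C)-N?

Hydrogens are implicit in SMILES; fill each atom to its normal valence:
  9 × C: 2 H each → 18
  6 × C: 1 H each → 6
  3 × C: 3 H each → 9
  2 × C: no H
  2 × O: no H
  1 × N: 2 H
  1 × N (charge +1): 2 H
  Total hydrogens = 37.

37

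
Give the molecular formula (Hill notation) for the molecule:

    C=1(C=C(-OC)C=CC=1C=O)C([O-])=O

Heavy atoms from the SMILES: 9 C, 4 O.
Implicit hydrogens by atom environment:
  3 × C (aromatic): 1 H each → 3
  3 × C (aromatic): no H
  3 × O: no H
  1 × C: 3 H
  1 × C: 1 H
  1 × C: no H
  1 × O (charge -1): no H
  Total hydrogens = 7.
Net charge -1.
Molecular formula: C9H7O4-

C9H7O4-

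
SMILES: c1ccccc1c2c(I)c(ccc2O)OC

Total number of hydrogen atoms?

11

Hydrogens are implicit in SMILES; fill each atom to its normal valence:
  7 × C (aromatic): 1 H each → 7
  5 × C (aromatic): no H
  1 × C: 3 H
  1 × I: no H
  1 × O: 1 H
  1 × O: no H
  Total hydrogens = 11.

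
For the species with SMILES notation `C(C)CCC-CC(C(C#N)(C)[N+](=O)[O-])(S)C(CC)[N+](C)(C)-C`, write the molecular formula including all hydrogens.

C16H32N3O2S+

Heavy atoms from the SMILES: 16 C, 3 N, 2 O, 1 S.
Implicit hydrogens by atom environment:
  6 × C: 3 H each → 18
  6 × C: 2 H each → 12
  3 × C: no H
  2 × N (charge +1): no H
  1 × C: 1 H
  1 × N: no H
  1 × O: no H
  1 × O (charge -1): no H
  1 × S: 1 H
  Total hydrogens = 32.
Net charge +1.
Molecular formula: C16H32N3O2S+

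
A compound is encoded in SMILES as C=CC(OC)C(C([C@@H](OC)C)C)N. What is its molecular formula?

Heavy atoms from the SMILES: 10 C, 1 N, 2 O.
Implicit hydrogens by atom environment:
  5 × C: 1 H each → 5
  4 × C: 3 H each → 12
  2 × O: no H
  1 × C: 2 H
  1 × N: 2 H
  Total hydrogens = 21.
Molecular formula: C10H21NO2

C10H21NO2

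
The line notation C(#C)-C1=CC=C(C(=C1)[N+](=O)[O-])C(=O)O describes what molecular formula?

C9H5NO4

Heavy atoms from the SMILES: 9 C, 1 N, 4 O.
Implicit hydrogens by atom environment:
  3 × C (aromatic): 1 H each → 3
  3 × C (aromatic): no H
  2 × C: no H
  2 × O: no H
  1 × C: 1 H
  1 × N (charge +1): no H
  1 × O: 1 H
  1 × O (charge -1): no H
  Total hydrogens = 5.
Molecular formula: C9H5NO4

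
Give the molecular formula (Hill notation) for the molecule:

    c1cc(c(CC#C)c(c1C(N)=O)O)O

Heavy atoms from the SMILES: 10 C, 1 N, 3 O.
Implicit hydrogens by atom environment:
  4 × C (aromatic): no H
  2 × C (aromatic): 1 H each → 2
  2 × C: no H
  2 × O: 1 H each → 2
  1 × C: 2 H
  1 × C: 1 H
  1 × N: 2 H
  1 × O: no H
  Total hydrogens = 9.
Molecular formula: C10H9NO3

C10H9NO3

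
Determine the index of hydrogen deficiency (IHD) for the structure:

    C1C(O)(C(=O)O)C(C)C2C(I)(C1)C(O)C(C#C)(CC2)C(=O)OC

6

Molecular formula from the SMILES: C16H21IO6.
DoU = (2C + 2 + N − H − X)/2 = (2·16 + 2 + 0 − 21 − 1)/2 = 12/2 = 6.
(Structurally: 2 ring(s) + 4 π bond(s) = 6.)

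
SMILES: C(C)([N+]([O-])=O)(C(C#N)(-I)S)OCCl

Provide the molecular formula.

Heavy atoms from the SMILES: 5 C, 1 Cl, 1 I, 2 N, 3 O, 1 S.
Implicit hydrogens by atom environment:
  3 × C: no H
  2 × O: no H
  1 × C: 3 H
  1 × C: 2 H
  1 × Cl: no H
  1 × I: no H
  1 × N: no H
  1 × N (charge +1): no H
  1 × O (charge -1): no H
  1 × S: 1 H
  Total hydrogens = 6.
Molecular formula: C5H6ClIN2O3S

C5H6ClIN2O3S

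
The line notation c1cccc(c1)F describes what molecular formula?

Heavy atoms from the SMILES: 6 C, 1 F.
Implicit hydrogens by atom environment:
  5 × C (aromatic): 1 H each → 5
  1 × C (aromatic): no H
  1 × F: no H
  Total hydrogens = 5.
Molecular formula: C6H5F

C6H5F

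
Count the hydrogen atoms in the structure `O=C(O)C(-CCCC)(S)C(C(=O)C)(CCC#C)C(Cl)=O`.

19

Hydrogens are implicit in SMILES; fill each atom to its normal valence:
  6 × C: no H
  5 × C: 2 H each → 10
  3 × O: no H
  2 × C: 3 H each → 6
  1 × C: 1 H
  1 × Cl: no H
  1 × O: 1 H
  1 × S: 1 H
  Total hydrogens = 19.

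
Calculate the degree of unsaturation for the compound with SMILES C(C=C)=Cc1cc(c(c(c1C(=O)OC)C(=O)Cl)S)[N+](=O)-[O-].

Molecular formula from the SMILES: C13H10ClNO5S.
DoU = (2C + 2 + N − H − X)/2 = (2·13 + 2 + 1 − 10 − 1)/2 = 18/2 = 9.
(Structurally: 1 ring(s) + 8 π bond(s) = 9.)

9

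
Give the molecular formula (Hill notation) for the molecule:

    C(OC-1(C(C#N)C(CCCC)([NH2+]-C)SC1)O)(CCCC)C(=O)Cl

C16H28ClN2O3S+

Heavy atoms from the SMILES: 16 C, 1 Cl, 2 N, 3 O, 1 S.
Implicit hydrogens by atom environment:
  7 × C: 2 H each → 14
  4 × C: no H
  3 × C: 3 H each → 9
  2 × C: 1 H each → 2
  2 × O: no H
  1 × Cl: no H
  1 × N (charge +1): 2 H
  1 × N: no H
  1 × O: 1 H
  1 × S: no H
  Total hydrogens = 28.
Net charge +1.
Molecular formula: C16H28ClN2O3S+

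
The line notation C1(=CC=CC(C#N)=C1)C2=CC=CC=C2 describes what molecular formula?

Heavy atoms from the SMILES: 13 C, 1 N.
Implicit hydrogens by atom environment:
  9 × C (aromatic): 1 H each → 9
  3 × C (aromatic): no H
  1 × C: no H
  1 × N: no H
  Total hydrogens = 9.
Molecular formula: C13H9N

C13H9N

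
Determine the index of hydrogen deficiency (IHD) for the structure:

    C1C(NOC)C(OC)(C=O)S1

2

Molecular formula from the SMILES: C6H11NO3S.
DoU = (2C + 2 + N − H − X)/2 = (2·6 + 2 + 1 − 11 − 0)/2 = 4/2 = 2.
(Structurally: 1 ring(s) + 1 π bond(s) = 2.)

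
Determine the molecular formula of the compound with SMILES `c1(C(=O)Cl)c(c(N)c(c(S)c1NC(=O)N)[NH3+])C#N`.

Heavy atoms from the SMILES: 9 C, 1 Cl, 5 N, 2 O, 1 S.
Implicit hydrogens by atom environment:
  6 × C (aromatic): no H
  3 × C: no H
  2 × N: 2 H each → 4
  2 × O: no H
  1 × Cl: no H
  1 × N (charge +1): 3 H
  1 × N: 1 H
  1 × N: no H
  1 × S: 1 H
  Total hydrogens = 9.
Net charge +1.
Molecular formula: C9H9ClN5O2S+

C9H9ClN5O2S+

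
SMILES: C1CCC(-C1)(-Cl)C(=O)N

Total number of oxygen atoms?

The symbol for oxygen appears 1 time in the SMILES.

1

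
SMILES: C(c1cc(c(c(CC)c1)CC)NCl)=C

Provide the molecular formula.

Heavy atoms from the SMILES: 12 C, 1 Cl, 1 N.
Implicit hydrogens by atom environment:
  4 × C (aromatic): no H
  3 × C: 2 H each → 6
  2 × C: 3 H each → 6
  2 × C (aromatic): 1 H each → 2
  1 × C: 1 H
  1 × Cl: no H
  1 × N: 1 H
  Total hydrogens = 16.
Molecular formula: C12H16ClN

C12H16ClN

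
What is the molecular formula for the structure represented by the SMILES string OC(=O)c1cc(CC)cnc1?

Heavy atoms from the SMILES: 8 C, 1 N, 2 O.
Implicit hydrogens by atom environment:
  3 × C (aromatic): 1 H each → 3
  2 × C (aromatic): no H
  1 × C: 3 H
  1 × C: 2 H
  1 × C: no H
  1 × N (aromatic): no H
  1 × O: 1 H
  1 × O: no H
  Total hydrogens = 9.
Molecular formula: C8H9NO2

C8H9NO2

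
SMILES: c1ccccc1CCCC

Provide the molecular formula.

C10H14

Heavy atoms from the SMILES: 10 C.
Implicit hydrogens by atom environment:
  5 × C (aromatic): 1 H each → 5
  3 × C: 2 H each → 6
  1 × C: 3 H
  1 × C (aromatic): no H
  Total hydrogens = 14.
Molecular formula: C10H14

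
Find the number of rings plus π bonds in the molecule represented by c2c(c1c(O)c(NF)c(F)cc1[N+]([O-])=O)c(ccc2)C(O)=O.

10

Molecular formula from the SMILES: C13H8F2N2O5.
DoU = (2C + 2 + N − H − X)/2 = (2·13 + 2 + 2 − 8 − 2)/2 = 20/2 = 10.
(Structurally: 2 ring(s) + 8 π bond(s) = 10.)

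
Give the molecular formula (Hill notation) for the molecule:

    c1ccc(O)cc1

Heavy atoms from the SMILES: 6 C, 1 O.
Implicit hydrogens by atom environment:
  5 × C (aromatic): 1 H each → 5
  1 × C (aromatic): no H
  1 × O: 1 H
  Total hydrogens = 6.
Molecular formula: C6H6O

C6H6O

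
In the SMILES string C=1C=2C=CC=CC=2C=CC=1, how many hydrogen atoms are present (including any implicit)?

8

Hydrogens are implicit in SMILES; fill each atom to its normal valence:
  8 × C (aromatic): 1 H each → 8
  2 × C (aromatic): no H
  Total hydrogens = 8.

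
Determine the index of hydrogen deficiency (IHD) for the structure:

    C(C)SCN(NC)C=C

1

Molecular formula from the SMILES: C6H14N2S.
DoU = (2C + 2 + N − H − X)/2 = (2·6 + 2 + 2 − 14 − 0)/2 = 2/2 = 1.
(Structurally: 0 ring(s) + 1 π bond(s) = 1.)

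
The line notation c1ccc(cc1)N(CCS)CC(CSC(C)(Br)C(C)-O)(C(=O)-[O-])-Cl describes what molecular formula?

C16H22BrClNO3S2-

Heavy atoms from the SMILES: 1 Br, 16 C, 1 Cl, 1 N, 3 O, 2 S.
Implicit hydrogens by atom environment:
  5 × C (aromatic): 1 H each → 5
  4 × C: 2 H each → 8
  3 × C: no H
  2 × C: 3 H each → 6
  1 × Br: no H
  1 × C: 1 H
  1 × C (aromatic): no H
  1 × Cl: no H
  1 × N: no H
  1 × O: 1 H
  1 × O: no H
  1 × O (charge -1): no H
  1 × S: 1 H
  1 × S: no H
  Total hydrogens = 22.
Net charge -1.
Molecular formula: C16H22BrClNO3S2-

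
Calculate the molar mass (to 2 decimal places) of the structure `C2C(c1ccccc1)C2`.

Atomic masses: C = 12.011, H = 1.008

Molecular formula: C9H10.
M = 9×12.011 + 10×1.008 = 118.18 g/mol.

118.18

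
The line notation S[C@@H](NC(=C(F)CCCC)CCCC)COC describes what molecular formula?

Heavy atoms from the SMILES: 13 C, 1 F, 1 N, 1 O, 1 S.
Implicit hydrogens by atom environment:
  7 × C: 2 H each → 14
  3 × C: 3 H each → 9
  2 × C: no H
  1 × C: 1 H
  1 × F: no H
  1 × N: 1 H
  1 × O: no H
  1 × S: 1 H
  Total hydrogens = 26.
Molecular formula: C13H26FNOS

C13H26FNOS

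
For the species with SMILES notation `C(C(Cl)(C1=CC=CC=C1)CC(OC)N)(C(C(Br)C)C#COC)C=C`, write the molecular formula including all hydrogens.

C19H25BrClNO2

Heavy atoms from the SMILES: 1 Br, 19 C, 1 Cl, 1 N, 2 O.
Implicit hydrogens by atom environment:
  5 × C: 1 H each → 5
  5 × C (aromatic): 1 H each → 5
  3 × C: 3 H each → 9
  3 × C: no H
  2 × C: 2 H each → 4
  2 × O: no H
  1 × Br: no H
  1 × C (aromatic): no H
  1 × Cl: no H
  1 × N: 2 H
  Total hydrogens = 25.
Molecular formula: C19H25BrClNO2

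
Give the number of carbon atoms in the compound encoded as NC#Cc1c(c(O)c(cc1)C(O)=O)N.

9

The symbol for carbon appears 9 times in the SMILES. Lowercase c denotes aromatic carbon and counts toward C.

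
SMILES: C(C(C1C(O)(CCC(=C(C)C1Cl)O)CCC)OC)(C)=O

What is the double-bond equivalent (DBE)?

3

Molecular formula from the SMILES: C15H25ClO4.
DoU = (2C + 2 + N − H − X)/2 = (2·15 + 2 + 0 − 25 − 1)/2 = 6/2 = 3.
(Structurally: 1 ring(s) + 2 π bond(s) = 3.)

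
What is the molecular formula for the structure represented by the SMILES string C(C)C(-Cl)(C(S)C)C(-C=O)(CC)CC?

C11H21ClOS

Heavy atoms from the SMILES: 11 C, 1 Cl, 1 O, 1 S.
Implicit hydrogens by atom environment:
  4 × C: 3 H each → 12
  3 × C: 2 H each → 6
  2 × C: 1 H each → 2
  2 × C: no H
  1 × Cl: no H
  1 × O: no H
  1 × S: 1 H
  Total hydrogens = 21.
Molecular formula: C11H21ClOS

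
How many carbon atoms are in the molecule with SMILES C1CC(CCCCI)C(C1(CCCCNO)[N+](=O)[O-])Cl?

13

The symbol for carbon appears 13 times in the SMILES. (Cl is a single chlorine, not C + l.)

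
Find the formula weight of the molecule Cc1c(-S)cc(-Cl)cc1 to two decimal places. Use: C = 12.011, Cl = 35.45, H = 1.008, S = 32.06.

158.64

Molecular formula: C7H7ClS.
M = 7×12.011 + 1×35.45 + 7×1.008 + 1×32.06 = 158.64 g/mol.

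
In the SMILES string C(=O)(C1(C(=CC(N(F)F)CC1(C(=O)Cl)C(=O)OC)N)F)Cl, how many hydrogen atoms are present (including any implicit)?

9

Hydrogens are implicit in SMILES; fill each atom to its normal valence:
  6 × C: no H
  4 × O: no H
  3 × F: no H
  2 × C: 1 H each → 2
  2 × Cl: no H
  1 × C: 3 H
  1 × C: 2 H
  1 × N: 2 H
  1 × N: no H
  Total hydrogens = 9.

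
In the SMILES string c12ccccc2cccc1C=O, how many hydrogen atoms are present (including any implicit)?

8

Hydrogens are implicit in SMILES; fill each atom to its normal valence:
  7 × C (aromatic): 1 H each → 7
  3 × C (aromatic): no H
  1 × C: 1 H
  1 × O: no H
  Total hydrogens = 8.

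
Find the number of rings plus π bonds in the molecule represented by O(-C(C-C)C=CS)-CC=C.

Molecular formula from the SMILES: C8H14OS.
DoU = (2C + 2 + N − H − X)/2 = (2·8 + 2 + 0 − 14 − 0)/2 = 4/2 = 2.
(Structurally: 0 ring(s) + 2 π bond(s) = 2.)

2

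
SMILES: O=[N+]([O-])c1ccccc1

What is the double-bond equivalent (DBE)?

5

Molecular formula from the SMILES: C6H5NO2.
DoU = (2C + 2 + N − H − X)/2 = (2·6 + 2 + 1 − 5 − 0)/2 = 10/2 = 5.
(Structurally: 1 ring(s) + 4 π bond(s) = 5.)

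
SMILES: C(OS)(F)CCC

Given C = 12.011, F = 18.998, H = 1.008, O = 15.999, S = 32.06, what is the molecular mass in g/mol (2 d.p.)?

Molecular formula: C4H9FOS.
M = 4×12.011 + 1×18.998 + 9×1.008 + 1×15.999 + 1×32.06 = 124.17 g/mol.

124.17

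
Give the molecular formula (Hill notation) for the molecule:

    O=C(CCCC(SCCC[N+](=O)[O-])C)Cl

Heavy atoms from the SMILES: 9 C, 1 Cl, 1 N, 3 O, 1 S.
Implicit hydrogens by atom environment:
  6 × C: 2 H each → 12
  2 × O: no H
  1 × C: 3 H
  1 × C: 1 H
  1 × C: no H
  1 × Cl: no H
  1 × N (charge +1): no H
  1 × O (charge -1): no H
  1 × S: no H
  Total hydrogens = 16.
Molecular formula: C9H16ClNO3S

C9H16ClNO3S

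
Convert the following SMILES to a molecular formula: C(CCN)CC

Heavy atoms from the SMILES: 5 C, 1 N.
Implicit hydrogens by atom environment:
  4 × C: 2 H each → 8
  1 × C: 3 H
  1 × N: 2 H
  Total hydrogens = 13.
Molecular formula: C5H13N

C5H13N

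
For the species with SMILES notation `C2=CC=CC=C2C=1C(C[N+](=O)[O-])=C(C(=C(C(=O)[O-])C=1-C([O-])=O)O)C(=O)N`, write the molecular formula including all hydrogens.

Heavy atoms from the SMILES: 16 C, 2 N, 8 O.
Implicit hydrogens by atom environment:
  7 × C (aromatic): no H
  5 × C (aromatic): 1 H each → 5
  4 × O: no H
  3 × C: no H
  3 × O (charge -1): no H
  1 × C: 2 H
  1 × N: 2 H
  1 × N (charge +1): no H
  1 × O: 1 H
  Total hydrogens = 10.
Net charge -2.
Molecular formula: [C16H10N2O8]2-

[C16H10N2O8]2-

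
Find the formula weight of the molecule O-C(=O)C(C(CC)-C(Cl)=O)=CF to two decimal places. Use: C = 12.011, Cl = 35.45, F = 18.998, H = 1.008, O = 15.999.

194.59

Molecular formula: C7H8ClFO3.
M = 7×12.011 + 1×35.45 + 1×18.998 + 8×1.008 + 3×15.999 = 194.59 g/mol.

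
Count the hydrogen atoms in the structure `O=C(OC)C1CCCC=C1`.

12

Hydrogens are implicit in SMILES; fill each atom to its normal valence:
  3 × C: 2 H each → 6
  3 × C: 1 H each → 3
  2 × O: no H
  1 × C: 3 H
  1 × C: no H
  Total hydrogens = 12.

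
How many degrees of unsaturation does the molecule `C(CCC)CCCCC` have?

Molecular formula from the SMILES: C9H20.
DoU = (2C + 2 + N − H − X)/2 = (2·9 + 2 + 0 − 20 − 0)/2 = 0/2 = 0.
(Structurally: 0 ring(s) + 0 π bond(s) = 0.)

0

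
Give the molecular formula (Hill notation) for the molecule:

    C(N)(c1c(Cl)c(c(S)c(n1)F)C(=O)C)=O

Heavy atoms from the SMILES: 8 C, 1 Cl, 1 F, 2 N, 2 O, 1 S.
Implicit hydrogens by atom environment:
  5 × C (aromatic): no H
  2 × C: no H
  2 × O: no H
  1 × C: 3 H
  1 × Cl: no H
  1 × F: no H
  1 × N: 2 H
  1 × N (aromatic): no H
  1 × S: 1 H
  Total hydrogens = 6.
Molecular formula: C8H6ClFN2O2S

C8H6ClFN2O2S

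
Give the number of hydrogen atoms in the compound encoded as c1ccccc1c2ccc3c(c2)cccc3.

Hydrogens are implicit in SMILES; fill each atom to its normal valence:
  12 × C (aromatic): 1 H each → 12
  4 × C (aromatic): no H
  Total hydrogens = 12.

12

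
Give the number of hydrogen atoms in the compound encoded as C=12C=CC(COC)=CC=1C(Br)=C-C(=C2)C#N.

Hydrogens are implicit in SMILES; fill each atom to its normal valence:
  5 × C (aromatic): 1 H each → 5
  5 × C (aromatic): no H
  1 × Br: no H
  1 × C: 3 H
  1 × C: 2 H
  1 × C: no H
  1 × N: no H
  1 × O: no H
  Total hydrogens = 10.

10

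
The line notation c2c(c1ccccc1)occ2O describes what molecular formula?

Heavy atoms from the SMILES: 10 C, 2 O.
Implicit hydrogens by atom environment:
  7 × C (aromatic): 1 H each → 7
  3 × C (aromatic): no H
  1 × O: 1 H
  1 × O (aromatic): no H
  Total hydrogens = 8.
Molecular formula: C10H8O2

C10H8O2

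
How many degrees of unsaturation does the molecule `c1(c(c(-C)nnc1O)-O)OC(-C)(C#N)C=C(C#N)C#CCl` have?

Molecular formula from the SMILES: C13H9ClN4O3.
DoU = (2C + 2 + N − H − X)/2 = (2·13 + 2 + 4 − 9 − 1)/2 = 22/2 = 11.
(Structurally: 1 ring(s) + 10 π bond(s) = 11.)

11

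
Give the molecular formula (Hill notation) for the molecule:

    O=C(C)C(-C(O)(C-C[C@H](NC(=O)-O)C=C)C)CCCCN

C15H28N2O4

Heavy atoms from the SMILES: 15 C, 2 N, 4 O.
Implicit hydrogens by atom environment:
  7 × C: 2 H each → 14
  3 × C: 1 H each → 3
  3 × C: no H
  2 × C: 3 H each → 6
  2 × O: 1 H each → 2
  2 × O: no H
  1 × N: 2 H
  1 × N: 1 H
  Total hydrogens = 28.
Molecular formula: C15H28N2O4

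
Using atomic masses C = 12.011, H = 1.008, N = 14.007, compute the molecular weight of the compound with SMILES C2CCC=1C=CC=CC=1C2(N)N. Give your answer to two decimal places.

Molecular formula: C10H14N2.
M = 10×12.011 + 14×1.008 + 2×14.007 = 162.24 g/mol.

162.24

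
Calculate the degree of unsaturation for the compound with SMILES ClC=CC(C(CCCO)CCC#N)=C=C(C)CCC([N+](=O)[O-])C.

6

Molecular formula from the SMILES: C17H25ClN2O3.
DoU = (2C + 2 + N − H − X)/2 = (2·17 + 2 + 2 − 25 − 1)/2 = 12/2 = 6.
(Structurally: 0 ring(s) + 6 π bond(s) = 6.)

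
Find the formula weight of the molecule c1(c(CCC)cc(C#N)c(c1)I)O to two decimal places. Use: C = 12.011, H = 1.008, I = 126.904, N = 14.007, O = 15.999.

Molecular formula: C10H10INO.
M = 10×12.011 + 10×1.008 + 1×126.904 + 1×14.007 + 1×15.999 = 287.10 g/mol.

287.10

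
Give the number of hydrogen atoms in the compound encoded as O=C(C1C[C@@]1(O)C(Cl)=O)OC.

Hydrogens are implicit in SMILES; fill each atom to its normal valence:
  3 × C: no H
  3 × O: no H
  1 × C: 3 H
  1 × C: 2 H
  1 × C: 1 H
  1 × Cl: no H
  1 × O: 1 H
  Total hydrogens = 7.

7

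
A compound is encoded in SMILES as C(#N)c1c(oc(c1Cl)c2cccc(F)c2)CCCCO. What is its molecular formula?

Heavy atoms from the SMILES: 15 C, 1 Cl, 1 F, 1 N, 2 O.
Implicit hydrogens by atom environment:
  6 × C (aromatic): no H
  4 × C: 2 H each → 8
  4 × C (aromatic): 1 H each → 4
  1 × C: no H
  1 × Cl: no H
  1 × F: no H
  1 × N: no H
  1 × O: 1 H
  1 × O (aromatic): no H
  Total hydrogens = 13.
Molecular formula: C15H13ClFNO2

C15H13ClFNO2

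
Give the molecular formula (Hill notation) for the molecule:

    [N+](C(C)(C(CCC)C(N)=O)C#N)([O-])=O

C8H13N3O3

Heavy atoms from the SMILES: 8 C, 3 N, 3 O.
Implicit hydrogens by atom environment:
  3 × C: no H
  2 × C: 3 H each → 6
  2 × C: 2 H each → 4
  2 × O: no H
  1 × C: 1 H
  1 × N: 2 H
  1 × N: no H
  1 × N (charge +1): no H
  1 × O (charge -1): no H
  Total hydrogens = 13.
Molecular formula: C8H13N3O3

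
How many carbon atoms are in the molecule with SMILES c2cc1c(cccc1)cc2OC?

11

The symbol for carbon appears 11 times in the SMILES. Lowercase c denotes aromatic carbon and counts toward C.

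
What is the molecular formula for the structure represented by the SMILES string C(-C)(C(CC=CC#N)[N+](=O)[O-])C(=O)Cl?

C8H9ClN2O3

Heavy atoms from the SMILES: 8 C, 1 Cl, 2 N, 3 O.
Implicit hydrogens by atom environment:
  4 × C: 1 H each → 4
  2 × C: no H
  2 × O: no H
  1 × C: 3 H
  1 × C: 2 H
  1 × Cl: no H
  1 × N (charge +1): no H
  1 × N: no H
  1 × O (charge -1): no H
  Total hydrogens = 9.
Molecular formula: C8H9ClN2O3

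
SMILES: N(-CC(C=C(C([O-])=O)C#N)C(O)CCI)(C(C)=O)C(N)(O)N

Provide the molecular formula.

Heavy atoms from the SMILES: 12 C, 1 I, 4 N, 5 O.
Implicit hydrogens by atom environment:
  5 × C: no H
  3 × C: 2 H each → 6
  3 × C: 1 H each → 3
  2 × N: 2 H each → 4
  2 × N: no H
  2 × O: 1 H each → 2
  2 × O: no H
  1 × C: 3 H
  1 × I: no H
  1 × O (charge -1): no H
  Total hydrogens = 18.
Net charge -1.
Molecular formula: C12H18IN4O5-

C12H18IN4O5-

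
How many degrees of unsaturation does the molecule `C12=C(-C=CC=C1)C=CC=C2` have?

Molecular formula from the SMILES: C10H8.
DoU = (2C + 2 + N − H − X)/2 = (2·10 + 2 + 0 − 8 − 0)/2 = 14/2 = 7.
(Structurally: 2 ring(s) + 5 π bond(s) = 7.)

7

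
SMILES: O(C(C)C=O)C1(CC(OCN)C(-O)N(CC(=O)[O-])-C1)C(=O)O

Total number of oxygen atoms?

The symbol for oxygen appears 8 times in the SMILES.

8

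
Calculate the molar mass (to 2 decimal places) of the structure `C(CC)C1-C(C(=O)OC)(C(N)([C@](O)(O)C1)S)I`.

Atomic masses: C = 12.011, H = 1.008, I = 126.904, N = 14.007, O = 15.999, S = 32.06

Molecular formula: C10H18INO4S.
M = 10×12.011 + 18×1.008 + 1×126.904 + 1×14.007 + 4×15.999 + 1×32.06 = 375.22 g/mol.

375.22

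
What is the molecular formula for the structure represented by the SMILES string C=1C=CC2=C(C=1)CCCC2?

Heavy atoms from the SMILES: 10 C.
Implicit hydrogens by atom environment:
  4 × C: 2 H each → 8
  4 × C (aromatic): 1 H each → 4
  2 × C (aromatic): no H
  Total hydrogens = 12.
Molecular formula: C10H12

C10H12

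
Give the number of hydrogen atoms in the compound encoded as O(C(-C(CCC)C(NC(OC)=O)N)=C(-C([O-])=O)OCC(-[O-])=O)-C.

Hydrogens are implicit in SMILES; fill each atom to its normal valence:
  6 × O: no H
  5 × C: no H
  3 × C: 3 H each → 9
  3 × C: 2 H each → 6
  2 × C: 1 H each → 2
  2 × O (charge -1): no H
  1 × N: 2 H
  1 × N: 1 H
  Total hydrogens = 20.

20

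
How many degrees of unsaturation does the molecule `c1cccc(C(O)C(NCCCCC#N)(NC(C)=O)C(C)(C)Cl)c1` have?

Molecular formula from the SMILES: C18H26ClN3O2.
DoU = (2C + 2 + N − H − X)/2 = (2·18 + 2 + 3 − 26 − 1)/2 = 14/2 = 7.
(Structurally: 1 ring(s) + 6 π bond(s) = 7.)

7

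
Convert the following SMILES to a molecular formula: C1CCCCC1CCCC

C10H20

Heavy atoms from the SMILES: 10 C.
Implicit hydrogens by atom environment:
  8 × C: 2 H each → 16
  1 × C: 3 H
  1 × C: 1 H
  Total hydrogens = 20.
Molecular formula: C10H20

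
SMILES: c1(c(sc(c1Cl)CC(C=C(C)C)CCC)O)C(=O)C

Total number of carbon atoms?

15

The symbol for carbon appears 15 times in the SMILES. Lowercase c denotes aromatic carbon and counts toward C.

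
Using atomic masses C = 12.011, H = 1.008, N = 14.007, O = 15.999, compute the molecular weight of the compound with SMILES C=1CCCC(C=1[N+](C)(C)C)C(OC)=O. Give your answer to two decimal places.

198.29

Molecular formula: C11H20NO2+.
M = 11×12.011 + 20×1.008 + 1×14.007 + 2×15.999 = 198.29 g/mol.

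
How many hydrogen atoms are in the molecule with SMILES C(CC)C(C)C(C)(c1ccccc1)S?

Hydrogens are implicit in SMILES; fill each atom to its normal valence:
  5 × C (aromatic): 1 H each → 5
  3 × C: 3 H each → 9
  2 × C: 2 H each → 4
  1 × C: 1 H
  1 × C: no H
  1 × C (aromatic): no H
  1 × S: 1 H
  Total hydrogens = 20.

20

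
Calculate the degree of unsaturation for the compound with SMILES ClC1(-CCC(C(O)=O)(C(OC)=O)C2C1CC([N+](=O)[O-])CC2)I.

5

Molecular formula from the SMILES: C13H17ClINO6.
DoU = (2C + 2 + N − H − X)/2 = (2·13 + 2 + 1 − 17 − 2)/2 = 10/2 = 5.
(Structurally: 2 ring(s) + 3 π bond(s) = 5.)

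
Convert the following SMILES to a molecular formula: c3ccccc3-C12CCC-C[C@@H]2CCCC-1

C16H22

Heavy atoms from the SMILES: 16 C.
Implicit hydrogens by atom environment:
  8 × C: 2 H each → 16
  5 × C (aromatic): 1 H each → 5
  1 × C: 1 H
  1 × C: no H
  1 × C (aromatic): no H
  Total hydrogens = 22.
Molecular formula: C16H22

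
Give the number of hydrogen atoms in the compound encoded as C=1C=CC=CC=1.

Hydrogens are implicit in SMILES; fill each atom to its normal valence:
  6 × C (aromatic): 1 H each → 6
  Total hydrogens = 6.

6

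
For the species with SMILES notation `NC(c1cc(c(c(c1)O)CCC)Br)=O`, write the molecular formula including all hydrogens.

Heavy atoms from the SMILES: 1 Br, 10 C, 1 N, 2 O.
Implicit hydrogens by atom environment:
  4 × C (aromatic): no H
  2 × C: 2 H each → 4
  2 × C (aromatic): 1 H each → 2
  1 × Br: no H
  1 × C: 3 H
  1 × C: no H
  1 × N: 2 H
  1 × O: 1 H
  1 × O: no H
  Total hydrogens = 12.
Molecular formula: C10H12BrNO2

C10H12BrNO2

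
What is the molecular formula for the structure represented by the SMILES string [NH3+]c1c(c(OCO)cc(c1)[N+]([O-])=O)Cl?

Heavy atoms from the SMILES: 7 C, 1 Cl, 2 N, 4 O.
Implicit hydrogens by atom environment:
  4 × C (aromatic): no H
  2 × C (aromatic): 1 H each → 2
  2 × O: no H
  1 × C: 2 H
  1 × Cl: no H
  1 × N (charge +1): 3 H
  1 × N (charge +1): no H
  1 × O: 1 H
  1 × O (charge -1): no H
  Total hydrogens = 8.
Net charge +1.
Molecular formula: C7H8ClN2O4+

C7H8ClN2O4+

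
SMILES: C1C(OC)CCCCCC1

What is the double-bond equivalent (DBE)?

Molecular formula from the SMILES: C9H18O.
DoU = (2C + 2 + N − H − X)/2 = (2·9 + 2 + 0 − 18 − 0)/2 = 2/2 = 1.
(Structurally: 1 ring(s) + 0 π bond(s) = 1.)

1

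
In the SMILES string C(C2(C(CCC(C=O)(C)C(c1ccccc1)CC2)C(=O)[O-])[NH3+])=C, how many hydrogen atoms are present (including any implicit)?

Hydrogens are implicit in SMILES; fill each atom to its normal valence:
  5 × C: 2 H each → 10
  5 × C (aromatic): 1 H each → 5
  4 × C: 1 H each → 4
  3 × C: no H
  2 × O: no H
  1 × C: 3 H
  1 × C (aromatic): no H
  1 × N (charge +1): 3 H
  1 × O (charge -1): no H
  Total hydrogens = 25.

25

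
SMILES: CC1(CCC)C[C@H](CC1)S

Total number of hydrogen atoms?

Hydrogens are implicit in SMILES; fill each atom to its normal valence:
  5 × C: 2 H each → 10
  2 × C: 3 H each → 6
  1 × C: 1 H
  1 × C: no H
  1 × S: 1 H
  Total hydrogens = 18.

18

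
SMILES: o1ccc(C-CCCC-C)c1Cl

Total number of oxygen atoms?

1

The symbol for oxygen appears 1 time in the SMILES.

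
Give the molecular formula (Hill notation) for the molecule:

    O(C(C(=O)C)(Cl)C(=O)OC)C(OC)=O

C7H9ClO6

Heavy atoms from the SMILES: 7 C, 1 Cl, 6 O.
Implicit hydrogens by atom environment:
  6 × O: no H
  4 × C: no H
  3 × C: 3 H each → 9
  1 × Cl: no H
  Total hydrogens = 9.
Molecular formula: C7H9ClO6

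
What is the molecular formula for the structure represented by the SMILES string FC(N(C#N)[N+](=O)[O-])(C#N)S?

C3HFN4O2S

Heavy atoms from the SMILES: 3 C, 1 F, 4 N, 2 O, 1 S.
Implicit hydrogens by atom environment:
  3 × C: no H
  3 × N: no H
  1 × F: no H
  1 × N (charge +1): no H
  1 × O: no H
  1 × O (charge -1): no H
  1 × S: 1 H
  Total hydrogens = 1.
Molecular formula: C3HFN4O2S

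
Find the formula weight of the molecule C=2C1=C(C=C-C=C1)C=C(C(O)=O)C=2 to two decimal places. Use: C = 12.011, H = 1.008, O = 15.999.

Molecular formula: C11H8O2.
M = 11×12.011 + 8×1.008 + 2×15.999 = 172.18 g/mol.

172.18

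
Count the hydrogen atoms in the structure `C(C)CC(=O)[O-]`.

Hydrogens are implicit in SMILES; fill each atom to its normal valence:
  2 × C: 2 H each → 4
  1 × C: 3 H
  1 × C: no H
  1 × O: no H
  1 × O (charge -1): no H
  Total hydrogens = 7.

7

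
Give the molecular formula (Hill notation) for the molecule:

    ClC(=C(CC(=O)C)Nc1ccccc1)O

Heavy atoms from the SMILES: 11 C, 1 Cl, 1 N, 2 O.
Implicit hydrogens by atom environment:
  5 × C (aromatic): 1 H each → 5
  3 × C: no H
  1 × C: 3 H
  1 × C: 2 H
  1 × C (aromatic): no H
  1 × Cl: no H
  1 × N: 1 H
  1 × O: 1 H
  1 × O: no H
  Total hydrogens = 12.
Molecular formula: C11H12ClNO2

C11H12ClNO2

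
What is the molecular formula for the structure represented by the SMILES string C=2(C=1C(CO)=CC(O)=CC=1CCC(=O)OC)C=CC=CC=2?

Heavy atoms from the SMILES: 17 C, 4 O.
Implicit hydrogens by atom environment:
  7 × C (aromatic): 1 H each → 7
  5 × C (aromatic): no H
  3 × C: 2 H each → 6
  2 × O: 1 H each → 2
  2 × O: no H
  1 × C: 3 H
  1 × C: no H
  Total hydrogens = 18.
Molecular formula: C17H18O4

C17H18O4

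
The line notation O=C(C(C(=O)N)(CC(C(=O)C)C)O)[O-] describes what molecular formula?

C8H12NO5-

Heavy atoms from the SMILES: 8 C, 1 N, 5 O.
Implicit hydrogens by atom environment:
  4 × C: no H
  3 × O: no H
  2 × C: 3 H each → 6
  1 × C: 2 H
  1 × C: 1 H
  1 × N: 2 H
  1 × O: 1 H
  1 × O (charge -1): no H
  Total hydrogens = 12.
Net charge -1.
Molecular formula: C8H12NO5-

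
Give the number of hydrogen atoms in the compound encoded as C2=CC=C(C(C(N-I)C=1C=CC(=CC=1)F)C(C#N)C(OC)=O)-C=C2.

16

Hydrogens are implicit in SMILES; fill each atom to its normal valence:
  9 × C (aromatic): 1 H each → 9
  3 × C: 1 H each → 3
  3 × C (aromatic): no H
  2 × C: no H
  2 × O: no H
  1 × C: 3 H
  1 × F: no H
  1 × I: no H
  1 × N: 1 H
  1 × N: no H
  Total hydrogens = 16.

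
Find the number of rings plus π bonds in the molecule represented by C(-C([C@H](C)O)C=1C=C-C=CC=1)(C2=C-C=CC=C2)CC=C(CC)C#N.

11

Molecular formula from the SMILES: C22H25NO.
DoU = (2C + 2 + N − H − X)/2 = (2·22 + 2 + 1 − 25 − 0)/2 = 22/2 = 11.
(Structurally: 2 ring(s) + 9 π bond(s) = 11.)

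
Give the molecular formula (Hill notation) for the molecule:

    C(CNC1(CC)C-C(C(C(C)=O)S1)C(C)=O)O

Heavy atoms from the SMILES: 12 C, 1 N, 3 O, 1 S.
Implicit hydrogens by atom environment:
  4 × C: 2 H each → 8
  3 × C: 3 H each → 9
  3 × C: no H
  2 × C: 1 H each → 2
  2 × O: no H
  1 × N: 1 H
  1 × O: 1 H
  1 × S: no H
  Total hydrogens = 21.
Molecular formula: C12H21NO3S

C12H21NO3S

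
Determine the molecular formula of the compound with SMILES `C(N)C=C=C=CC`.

Heavy atoms from the SMILES: 6 C, 1 N.
Implicit hydrogens by atom environment:
  2 × C: 1 H each → 2
  2 × C: no H
  1 × C: 3 H
  1 × C: 2 H
  1 × N: 2 H
  Total hydrogens = 9.
Molecular formula: C6H9N

C6H9N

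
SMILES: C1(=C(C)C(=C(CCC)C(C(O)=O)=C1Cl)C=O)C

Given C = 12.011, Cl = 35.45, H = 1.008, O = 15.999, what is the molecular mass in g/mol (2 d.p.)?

254.71

Molecular formula: C13H15ClO3.
M = 13×12.011 + 1×35.45 + 15×1.008 + 3×15.999 = 254.71 g/mol.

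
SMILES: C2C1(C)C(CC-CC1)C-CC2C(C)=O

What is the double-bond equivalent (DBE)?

Molecular formula from the SMILES: C13H22O.
DoU = (2C + 2 + N − H − X)/2 = (2·13 + 2 + 0 − 22 − 0)/2 = 6/2 = 3.
(Structurally: 2 ring(s) + 1 π bond(s) = 3.)

3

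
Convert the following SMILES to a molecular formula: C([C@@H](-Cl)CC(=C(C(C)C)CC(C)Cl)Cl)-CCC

Heavy atoms from the SMILES: 14 C, 3 Cl.
Implicit hydrogens by atom environment:
  5 × C: 2 H each → 10
  4 × C: 3 H each → 12
  3 × C: 1 H each → 3
  3 × Cl: no H
  2 × C: no H
  Total hydrogens = 25.
Molecular formula: C14H25Cl3

C14H25Cl3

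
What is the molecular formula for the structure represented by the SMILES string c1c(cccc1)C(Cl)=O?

C7H5ClO

Heavy atoms from the SMILES: 7 C, 1 Cl, 1 O.
Implicit hydrogens by atom environment:
  5 × C (aromatic): 1 H each → 5
  1 × C (aromatic): no H
  1 × C: no H
  1 × Cl: no H
  1 × O: no H
  Total hydrogens = 5.
Molecular formula: C7H5ClO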